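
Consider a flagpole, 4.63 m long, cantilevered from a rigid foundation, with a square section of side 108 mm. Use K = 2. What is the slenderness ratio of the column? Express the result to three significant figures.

λ ≈ 297

For a square r = a/√12 = 108/√12 = 31.18 mm
L_e = K·L = 2 × 4.63 m = 9.260 m = 9260.0 mm
λ = L_e / r_min = 9260.0 / 31.18 = 297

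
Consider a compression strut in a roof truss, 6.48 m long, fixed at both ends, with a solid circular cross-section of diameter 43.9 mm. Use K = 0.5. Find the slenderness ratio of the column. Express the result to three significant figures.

λ ≈ 295

For a solid circle r = d/4 = 43.9/4 = 10.98 mm
L_e = K·L = 0.5 × 6.48 m = 3.240 m = 3240.0 mm
λ = L_e / r_min = 3240.0 / 10.98 = 295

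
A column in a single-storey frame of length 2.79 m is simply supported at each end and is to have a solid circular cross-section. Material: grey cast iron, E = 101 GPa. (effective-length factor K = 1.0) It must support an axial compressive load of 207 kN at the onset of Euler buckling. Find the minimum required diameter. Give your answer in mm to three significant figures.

d ≈ 75.8 mm

L_e = K·L = 1 × 2.79 = 2.790 m
Required I = P_cr·L_e²/(π²E) = 2.070×10^5 × 2.790² / (π² × 1.01×10^11) = 1.616×10^-6 m⁴
I_req = 1.616×10^6 mm⁴
Solid circle: I = πd⁴/64  ⇒  d = (64I/π)^(1/4) = (64×1.616×10^6/π)^(1/4) = 75.8 mm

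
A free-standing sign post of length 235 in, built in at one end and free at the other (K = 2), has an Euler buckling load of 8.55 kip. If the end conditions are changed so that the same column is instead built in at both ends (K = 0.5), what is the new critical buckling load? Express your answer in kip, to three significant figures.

P_cr ∝ 1/K², so P_cr,new = P_cr,old × (K_old/K_new)² = 8.55 × (2/0.5)²
= 8.55 × 16.00 = 137 kip

P_cr ≈ 137 kip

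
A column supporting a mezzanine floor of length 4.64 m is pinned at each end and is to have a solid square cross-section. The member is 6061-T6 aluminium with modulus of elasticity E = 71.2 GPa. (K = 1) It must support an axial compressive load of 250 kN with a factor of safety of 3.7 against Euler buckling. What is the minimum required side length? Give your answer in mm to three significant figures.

Required P_cr = n·P = 3.7 × 250 = 925.0 kN
L_e = K·L = 1 × 4.64 = 4.640 m
Required I = P_cr·L_e²/(π²E) = 9.250×10^5 × 4.640² / (π² × 7.12×10^10) = 2.834×10^-5 m⁴
I_req = 2.834×10^7 mm⁴
Solid square: I = a⁴/12  ⇒  a = (12I)^(1/4) = (12×2.834×10^7)^(1/4) = 136 mm

a ≈ 136 mm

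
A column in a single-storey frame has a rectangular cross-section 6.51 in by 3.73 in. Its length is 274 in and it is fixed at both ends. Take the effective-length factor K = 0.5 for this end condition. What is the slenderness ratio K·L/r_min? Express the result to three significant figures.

λ ≈ 127

Buckling occurs about the weak axis: I_min = h·b³/12 with b = 3.73 in (the shorter side).
I_min = 6.51×3.73³/12 = 28.15 in⁴
A = 24.28 in²;  r_min = √(I/A) = √(28.15/24.28) = 1.077 in
L_e = K·L = 0.5 × 274 = 137.0 in
λ = L_e / r_min = 137.00 / 1.077 = 127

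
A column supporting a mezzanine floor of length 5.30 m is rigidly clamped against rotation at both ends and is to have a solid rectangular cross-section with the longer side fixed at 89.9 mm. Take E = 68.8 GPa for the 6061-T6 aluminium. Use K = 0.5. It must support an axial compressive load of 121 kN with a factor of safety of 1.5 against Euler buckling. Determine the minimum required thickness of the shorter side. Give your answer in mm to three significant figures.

b ≈ 63.0 mm

Required P_cr = n·P = 1.5 × 121 = 181.5 kN
L_e = K·L = 0.5 × 5.30 = 2.650 m
Required I = P_cr·L_e²/(π²E) = 1.815×10^5 × 2.650² / (π² × 6.88×10^10) = 1.877×10^-6 m⁴
I_req = 1.877×10^6 mm⁴
Rectangle, weak axis: I_min = h·b³/12 with h = 89.9 mm fixed  ⇒  b = (12I/h)^(1/3) = 63.0 mm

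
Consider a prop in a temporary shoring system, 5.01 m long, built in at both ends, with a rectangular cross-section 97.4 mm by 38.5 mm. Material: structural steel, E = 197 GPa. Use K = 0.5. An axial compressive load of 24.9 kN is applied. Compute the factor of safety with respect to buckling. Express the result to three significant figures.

Buckling occurs about the weak axis: I_min = h·b³/12 with b = 38.5 mm (the shorter side).
I_min = 97.4×38.5³/12 = 4.632×10^5 mm⁴
I = 4.632×10^5 mm⁴ = 4.632×10^-7 m⁴
Effective length L_e = K·L = 0.5 × 5.01 = 2.505 m
P_cr = π²EI / L_e² = π² × 197×10⁹ × 4.632×10^-7 / 2.505² = 1.435×10^5 N
Factor of safety n = P_cr / P = 143.52 / 24.9 = 5.76

n ≈ 5.76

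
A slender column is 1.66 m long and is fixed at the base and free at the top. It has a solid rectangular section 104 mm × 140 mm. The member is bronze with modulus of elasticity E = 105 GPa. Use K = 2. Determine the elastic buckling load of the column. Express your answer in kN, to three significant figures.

P_cr ≈ 1230 kN

Buckling occurs about the weak axis: I_min = h·b³/12 with b = 104 mm (the shorter side).
I_min = 140×104³/12 = 1.312×10^7 mm⁴
I = 1.312×10^7 mm⁴ = 1.312×10^-5 m⁴
Effective length L_e = K·L = 2 × 1.66 = 3.320 m
P_cr = π²EI / L_e² = π² × 105×10⁹ × 1.312×10^-5 / 3.320² = 1.234×10^6 N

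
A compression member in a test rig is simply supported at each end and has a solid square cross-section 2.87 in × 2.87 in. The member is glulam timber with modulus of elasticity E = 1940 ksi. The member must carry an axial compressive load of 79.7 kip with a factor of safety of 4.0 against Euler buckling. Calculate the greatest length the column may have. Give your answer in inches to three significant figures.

L_max ≈ 18.4 in

I = a⁴/12 = 2.87⁴/12 = 5.654 in⁴
Required critical load P_cr = n·P = 4.0 × 79.7 = 318.8 kip = 3.188×10^5 lb
From P_cr = π²EI/(K·L)²:  L = (1/K)·√(π²EI/P_cr) = (1/1)·√(π²×1.94×10^6×5.654/3.188×10^5)
L = 18.4 in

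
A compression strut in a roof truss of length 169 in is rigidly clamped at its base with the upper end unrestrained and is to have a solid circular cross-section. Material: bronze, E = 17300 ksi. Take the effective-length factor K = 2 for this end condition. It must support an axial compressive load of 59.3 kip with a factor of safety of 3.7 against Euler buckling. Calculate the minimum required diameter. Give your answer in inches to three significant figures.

Required P_cr = n·P = 3.7 × 59.3 = 219.4 kip
L_e = K·L = 2 × 169 = 338.0 in
Required I = P_cr·L_e²/(π²E) = 2.194×10^5 × 338.0² / (π² × 1.73×10^7) = 146.8 in⁴
Solid circle: I = πd⁴/64  ⇒  d = (64I/π)^(1/4) = (64×146.8/π)^(1/4) = 7.40 in

d ≈ 7.40 in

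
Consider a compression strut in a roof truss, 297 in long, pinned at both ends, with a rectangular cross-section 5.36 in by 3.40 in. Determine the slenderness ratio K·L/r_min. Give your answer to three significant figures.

Buckling occurs about the weak axis: I_min = h·b³/12 with b = 3.40 in (the shorter side).
I_min = 5.36×3.40³/12 = 17.56 in⁴
A = 18.22 in²;  r_min = √(I/A) = √(17.56/18.22) = 0.9815 in
L_e = K·L = 1 × 297 = 297.0 in
λ = L_e / r_min = 297.00 / 0.9815 = 303

λ ≈ 303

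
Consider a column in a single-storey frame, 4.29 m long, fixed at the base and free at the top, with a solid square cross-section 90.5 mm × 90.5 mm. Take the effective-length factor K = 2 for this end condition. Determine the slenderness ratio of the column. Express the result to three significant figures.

λ ≈ 328

I = a⁴/12 = 90.5⁴/12 = 5.590×10^6 mm⁴
A = 8.190×10^3 mm²;  r_min = √(I/A) = √(5.590×10^6/8.190×10^3) = 26.13 mm
L_e = K·L = 2 × 4.29 m = 8.580 m = 8580.0 mm
λ = L_e / r_min = 8580.0 / 26.13 = 328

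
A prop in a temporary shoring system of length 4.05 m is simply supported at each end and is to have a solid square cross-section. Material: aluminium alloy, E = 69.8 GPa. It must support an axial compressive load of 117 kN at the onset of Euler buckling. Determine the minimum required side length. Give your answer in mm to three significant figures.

a ≈ 76.0 mm

L_e = K·L = 1 × 4.05 = 4.050 m
Required I = P_cr·L_e²/(π²E) = 1.170×10^5 × 4.050² / (π² × 6.98×10^10) = 2.786×10^-6 m⁴
I_req = 2.786×10^6 mm⁴
Solid square: I = a⁴/12  ⇒  a = (12I)^(1/4) = (12×2.786×10^6)^(1/4) = 76.0 mm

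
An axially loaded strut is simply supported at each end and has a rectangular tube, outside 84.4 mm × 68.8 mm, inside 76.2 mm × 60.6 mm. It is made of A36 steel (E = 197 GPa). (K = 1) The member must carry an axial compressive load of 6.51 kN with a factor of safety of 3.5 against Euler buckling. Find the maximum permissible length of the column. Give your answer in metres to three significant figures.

L_max ≈ 8.65 m

Weak-axis I_min = (h_o·b_o³ − h_i·b_i³)/12 with b_o = 68.8, b_i = 60.60 mm (shorter outer/inner sides).
I_min = (84.4×68.8³ − 76.20×60.60³)/12 = 8.773×10^5 mm⁴
I = 8.773×10^-7 m⁴
Required critical load P_cr = n·P = 3.5 × 6.51 = 22.78 kN = 2.279×10^4 N
From P_cr = π²EI/(K·L)²:  L = (1/K)·√(π²EI/P_cr) = (1/1)·√(π²×1.97×10^11×8.773×10^-7/2.279×10^4)
L = 8.65 m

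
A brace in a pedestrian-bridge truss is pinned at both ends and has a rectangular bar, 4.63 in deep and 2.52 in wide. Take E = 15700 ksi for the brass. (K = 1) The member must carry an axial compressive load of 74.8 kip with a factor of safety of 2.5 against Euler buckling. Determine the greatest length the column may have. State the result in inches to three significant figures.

Buckling occurs about the weak axis: I_min = h·b³/12 with b = 2.52 in (the shorter side).
I_min = 4.63×2.52³/12 = 6.174 in⁴
Required critical load P_cr = n·P = 2.5 × 74.8 = 187.0 kip = 1.870×10^5 lb
From P_cr = π²EI/(K·L)²:  L = (1/K)·√(π²EI/P_cr) = (1/1)·√(π²×1.57×10^7×6.174/1.870×10^5)
L = 71.5 in

L_max ≈ 71.5 in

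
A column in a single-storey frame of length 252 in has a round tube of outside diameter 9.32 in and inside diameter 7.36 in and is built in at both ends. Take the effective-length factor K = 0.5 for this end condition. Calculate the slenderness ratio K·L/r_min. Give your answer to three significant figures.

d_o = 9.32 in, d_i = 7.36 in
I = π(d_o⁴ − d_i⁴)/64 = π(9.32⁴ − 7.360⁴)/64 = 226.3 in⁴
A = 25.68 in²;  r_min = √(I/A) = √(226.3/25.68) = 2.969 in
L_e = K·L = 0.5 × 252 = 126.0 in
λ = L_e / r_min = 126.00 / 2.969 = 42.4

λ ≈ 42.4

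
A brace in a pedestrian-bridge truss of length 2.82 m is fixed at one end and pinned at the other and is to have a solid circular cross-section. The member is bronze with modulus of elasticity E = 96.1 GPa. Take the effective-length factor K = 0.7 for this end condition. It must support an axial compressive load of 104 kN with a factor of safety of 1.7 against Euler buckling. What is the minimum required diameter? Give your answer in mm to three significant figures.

d ≈ 62.0 mm

Required P_cr = n·P = 1.7 × 104 = 176.8 kN
L_e = K·L = 0.7 × 2.82 = 1.974 m
Required I = P_cr·L_e²/(π²E) = 1.768×10^5 × 1.974² / (π² × 9.61×10^10) = 7.264×10^-7 m⁴
I_req = 7.264×10^5 mm⁴
Solid circle: I = πd⁴/64  ⇒  d = (64I/π)^(1/4) = (64×7.264×10^5/π)^(1/4) = 62.0 mm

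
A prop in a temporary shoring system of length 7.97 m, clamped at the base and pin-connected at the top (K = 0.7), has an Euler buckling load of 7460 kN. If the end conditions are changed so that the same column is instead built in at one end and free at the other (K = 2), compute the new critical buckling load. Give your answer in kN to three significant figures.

P_cr ≈ 914 kN

P_cr ∝ 1/K², so P_cr,new = P_cr,old × (K_old/K_new)² = 7460 × (0.7/2)²
= 7460 × 0.1225 = 914 kN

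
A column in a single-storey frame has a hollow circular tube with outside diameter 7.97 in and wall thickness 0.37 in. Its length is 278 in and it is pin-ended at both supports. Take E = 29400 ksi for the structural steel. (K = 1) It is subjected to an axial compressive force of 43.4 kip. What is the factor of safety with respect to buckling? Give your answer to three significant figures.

n ≈ 5.53

Inner diameter d_i = 7.97 − 2×0.37 = 7.230 in
I = π(d_o⁴ − d_i⁴)/64 = π(7.97⁴ − 7.230⁴)/64 = 63.93 in⁴
Effective length L_e = K·L = 1 × 278 = 278.0 in
P_cr = π²EI / L_e² = π² × 29400×10³ × 63.93 / 278.0² = 2.400×10^5 lb
Factor of safety n = P_cr / P = 240.04 / 43.4 = 5.53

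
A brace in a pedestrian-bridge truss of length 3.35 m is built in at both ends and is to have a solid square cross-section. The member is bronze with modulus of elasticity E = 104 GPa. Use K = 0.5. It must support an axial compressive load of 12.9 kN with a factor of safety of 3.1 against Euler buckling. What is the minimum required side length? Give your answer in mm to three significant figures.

Required P_cr = n·P = 3.1 × 12.9 = 39.99 kN
L_e = K·L = 0.5 × 3.35 = 1.675 m
Required I = P_cr·L_e²/(π²E) = 3.999×10^4 × 1.675² / (π² × 1.04×10^11) = 1.093×10^-7 m⁴
I_req = 1.093×10^5 mm⁴
Solid square: I = a⁴/12  ⇒  a = (12I)^(1/4) = (12×1.093×10^5)^(1/4) = 33.8 mm

a ≈ 33.8 mm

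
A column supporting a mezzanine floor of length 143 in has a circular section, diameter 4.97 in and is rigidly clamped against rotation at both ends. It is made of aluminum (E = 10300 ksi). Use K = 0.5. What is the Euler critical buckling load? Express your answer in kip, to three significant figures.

I = πd⁴/64 = π×4.97⁴/64 = 29.95 in⁴
Effective length L_e = K·L = 0.5 × 143 = 71.50 in
P_cr = π²EI / L_e² = π² × 10300×10³ × 29.95 / 71.50² = 5.956×10^5 lb

P_cr ≈ 596 kip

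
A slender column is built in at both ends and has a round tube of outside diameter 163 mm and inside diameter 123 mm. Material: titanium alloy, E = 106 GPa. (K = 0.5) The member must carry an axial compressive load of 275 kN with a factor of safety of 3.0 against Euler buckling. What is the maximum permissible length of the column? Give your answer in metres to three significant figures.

L_max ≈ 10.9 m

d_o = 163 mm, d_i = 123 mm
I = π(d_o⁴ − d_i⁴)/64 = π(163⁴ − 123.0⁴)/64 = 2.342×10^7 mm⁴
I = 2.342×10^-5 m⁴
Required critical load P_cr = n·P = 3.0 × 275 = 825.0 kN = 8.250×10^5 N
From P_cr = π²EI/(K·L)²:  L = (1/K)·√(π²EI/P_cr) = (1/0.5)·√(π²×1.06×10^11×2.342×10^-5/8.250×10^5)
L = 10.9 m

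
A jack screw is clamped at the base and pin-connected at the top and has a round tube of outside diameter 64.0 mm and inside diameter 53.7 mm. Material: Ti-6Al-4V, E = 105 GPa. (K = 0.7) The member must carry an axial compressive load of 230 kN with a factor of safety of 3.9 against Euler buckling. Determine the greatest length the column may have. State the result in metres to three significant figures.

d_o = 64.0 mm, d_i = 53.7 mm
I = π(d_o⁴ − d_i⁴)/64 = π(64.0⁴ − 53.70⁴)/64 = 4.154×10^5 mm⁴
I = 4.154×10^-7 m⁴
Required critical load P_cr = n·P = 3.9 × 230 = 897.0 kN = 8.970×10^5 N
From P_cr = π²EI/(K·L)²:  L = (1/K)·√(π²EI/P_cr) = (1/0.7)·√(π²×1.05×10^11×4.154×10^-7/8.970×10^5)
L = 0.990 m

L_max ≈ 0.990 m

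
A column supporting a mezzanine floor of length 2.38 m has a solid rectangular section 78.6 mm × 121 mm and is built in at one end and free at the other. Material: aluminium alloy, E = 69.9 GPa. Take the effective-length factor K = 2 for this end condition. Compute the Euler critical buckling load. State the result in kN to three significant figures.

P_cr ≈ 149 kN

Buckling occurs about the weak axis: I_min = h·b³/12 with b = 78.6 mm (the shorter side).
I_min = 121×78.6³/12 = 4.896×10^6 mm⁴
I = 4.896×10^6 mm⁴ = 4.896×10^-6 m⁴
Effective length L_e = K·L = 2 × 2.38 = 4.760 m
P_cr = π²EI / L_e² = π² × 69.9×10⁹ × 4.896×10^-6 / 4.760² = 1.491×10^5 N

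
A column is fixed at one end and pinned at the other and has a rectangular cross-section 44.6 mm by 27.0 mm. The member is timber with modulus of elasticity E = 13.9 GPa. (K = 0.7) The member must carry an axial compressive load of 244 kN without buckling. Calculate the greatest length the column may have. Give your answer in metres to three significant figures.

Buckling occurs about the weak axis: I_min = h·b³/12 with b = 27.0 mm (the shorter side).
I_min = 44.6×27.0³/12 = 7.316×10^4 mm⁴
I = 7.316×10^-8 m⁴
At the buckling limit P_cr = P = 2.440×10^5 N
From P_cr = π²EI/(K·L)²:  L = (1/K)·√(π²EI/P_cr) = (1/0.7)·√(π²×1.39×10^10×7.316×10^-8/2.440×10^5)
L = 0.290 m

L_max ≈ 0.290 m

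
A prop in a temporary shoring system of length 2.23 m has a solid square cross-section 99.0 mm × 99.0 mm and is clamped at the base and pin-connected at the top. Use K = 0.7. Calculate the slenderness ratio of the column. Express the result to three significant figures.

λ ≈ 54.6

I = a⁴/12 = 99.0⁴/12 = 8.005×10^6 mm⁴
A = 9.801×10^3 mm²;  r_min = √(I/A) = √(8.005×10^6/9.801×10^3) = 28.58 mm
L_e = K·L = 0.7 × 2.23 m = 1.561 m = 1561.0 mm
λ = L_e / r_min = 1561.0 / 28.58 = 54.6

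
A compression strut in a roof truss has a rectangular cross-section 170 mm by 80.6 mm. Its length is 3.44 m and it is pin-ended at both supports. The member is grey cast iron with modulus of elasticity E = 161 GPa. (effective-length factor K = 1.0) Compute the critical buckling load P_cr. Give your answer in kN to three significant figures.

P_cr ≈ 996 kN

Buckling occurs about the weak axis: I_min = h·b³/12 with b = 80.6 mm (the shorter side).
I_min = 170×80.6³/12 = 7.418×10^6 mm⁴
I = 7.418×10^6 mm⁴ = 7.418×10^-6 m⁴
Effective length L_e = K·L = 1 × 3.44 = 3.440 m
P_cr = π²EI / L_e² = π² × 161×10⁹ × 7.418×10^-6 / 3.440² = 9.961×10^5 N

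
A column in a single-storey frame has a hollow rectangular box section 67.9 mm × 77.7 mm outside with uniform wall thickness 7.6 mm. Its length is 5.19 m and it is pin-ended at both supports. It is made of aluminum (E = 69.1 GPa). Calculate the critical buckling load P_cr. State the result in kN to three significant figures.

P_cr ≈ 32.0 kN

Inner dimensions: h_i = 77.7 − 2×7.6 = 62.50 mm, b_i = 67.9 − 2×7.6 = 52.70 mm
Weak-axis I_min = (h_o·b_o³ − h_i·b_i³)/12 with b_o = 67.9, b_i = 52.70 mm (shorter outer/inner sides).
I_min = (77.7×67.9³ − 62.50×52.70³)/12 = 1.265×10^6 mm⁴
I = 1.265×10^6 mm⁴ = 1.265×10^-6 m⁴
Effective length L_e = K·L = 1 × 5.19 = 5.190 m
P_cr = π²EI / L_e² = π² × 69.1×10⁹ × 1.265×10^-6 / 5.190² = 3.202×10^4 N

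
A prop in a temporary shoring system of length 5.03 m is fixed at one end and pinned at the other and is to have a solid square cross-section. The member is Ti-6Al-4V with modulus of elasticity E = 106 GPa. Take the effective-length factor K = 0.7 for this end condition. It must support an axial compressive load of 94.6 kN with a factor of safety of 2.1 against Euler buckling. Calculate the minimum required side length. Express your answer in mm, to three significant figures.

Required P_cr = n·P = 2.1 × 94.6 = 198.7 kN
L_e = K·L = 0.7 × 5.03 = 3.521 m
Required I = P_cr·L_e²/(π²E) = 1.987×10^5 × 3.521² / (π² × 1.06×10^11) = 2.354×10^-6 m⁴
I_req = 2.354×10^6 mm⁴
Solid square: I = a⁴/12  ⇒  a = (12I)^(1/4) = (12×2.354×10^6)^(1/4) = 72.9 mm

a ≈ 72.9 mm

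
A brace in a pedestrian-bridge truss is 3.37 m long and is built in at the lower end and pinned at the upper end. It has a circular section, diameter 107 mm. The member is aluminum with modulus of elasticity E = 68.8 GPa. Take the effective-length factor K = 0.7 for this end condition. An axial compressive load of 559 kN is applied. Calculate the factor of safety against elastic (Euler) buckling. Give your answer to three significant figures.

n ≈ 1.40

I = πd⁴/64 = π×107⁴/64 = 6.434×10^6 mm⁴
I = 6.434×10^6 mm⁴ = 6.434×10^-6 m⁴
Effective length L_e = K·L = 0.7 × 3.37 = 2.359 m
P_cr = π²EI / L_e² = π² × 68.8×10⁹ × 6.434×10^-6 / 2.359² = 7.851×10^5 N
Factor of safety n = P_cr / P = 785.12 / 559 = 1.40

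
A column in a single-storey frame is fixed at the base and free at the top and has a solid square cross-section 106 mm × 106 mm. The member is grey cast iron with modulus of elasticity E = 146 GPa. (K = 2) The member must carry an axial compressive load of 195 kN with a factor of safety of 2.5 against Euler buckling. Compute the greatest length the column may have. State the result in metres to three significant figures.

I = a⁴/12 = 106⁴/12 = 1.052×10^7 mm⁴
I = 1.052×10^-5 m⁴
Required critical load P_cr = n·P = 2.5 × 195 = 487.5 kN = 4.875×10^5 N
From P_cr = π²EI/(K·L)²:  L = (1/K)·√(π²EI/P_cr) = (1/2)·√(π²×1.46×10^11×1.052×10^-5/4.875×10^5)
L = 2.79 m

L_max ≈ 2.79 m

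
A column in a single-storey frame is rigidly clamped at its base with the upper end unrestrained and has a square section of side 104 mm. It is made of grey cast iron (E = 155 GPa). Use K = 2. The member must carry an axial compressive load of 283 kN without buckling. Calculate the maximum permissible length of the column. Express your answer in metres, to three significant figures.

I = a⁴/12 = 104⁴/12 = 9.749×10^6 mm⁴
I = 9.749×10^-6 m⁴
At the buckling limit P_cr = P = 2.830×10^5 N
From P_cr = π²EI/(K·L)²:  L = (1/K)·√(π²EI/P_cr) = (1/2)·√(π²×1.55×10^11×9.749×10^-6/2.830×10^5)
L = 3.63 m

L_max ≈ 3.63 m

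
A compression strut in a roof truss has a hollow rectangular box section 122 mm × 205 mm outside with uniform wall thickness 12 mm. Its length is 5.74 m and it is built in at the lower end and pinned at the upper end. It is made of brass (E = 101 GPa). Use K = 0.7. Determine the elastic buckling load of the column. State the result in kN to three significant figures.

P_cr ≈ 1040 kN

Inner dimensions: h_i = 205 − 2×12 = 181.0 mm, b_i = 122 − 2×12 = 98.00 mm
Weak-axis I_min = (h_o·b_o³ − h_i·b_i³)/12 with b_o = 122, b_i = 98.00 mm (shorter outer/inner sides).
I_min = (205×122³ − 181.0×98.00³)/12 = 1.682×10^7 mm⁴
I = 1.682×10^7 mm⁴ = 1.682×10^-5 m⁴
Effective length L_e = K·L = 0.7 × 5.74 = 4.018 m
P_cr = π²EI / L_e² = π² × 101×10⁹ × 1.682×10^-5 / 4.018² = 1.039×10^6 N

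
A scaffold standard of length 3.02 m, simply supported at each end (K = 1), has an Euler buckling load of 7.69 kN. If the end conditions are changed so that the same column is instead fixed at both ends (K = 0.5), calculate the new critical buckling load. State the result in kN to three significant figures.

P_cr ≈ 30.8 kN

P_cr ∝ 1/K², so P_cr,new = P_cr,old × (K_old/K_new)² = 7.69 × (1/0.5)²
= 7.69 × 4.000 = 30.8 kN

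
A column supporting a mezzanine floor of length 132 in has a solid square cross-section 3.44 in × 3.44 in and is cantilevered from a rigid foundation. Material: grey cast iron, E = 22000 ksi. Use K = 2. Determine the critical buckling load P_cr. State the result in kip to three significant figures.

P_cr ≈ 36.4 kip

I = a⁴/12 = 3.44⁴/12 = 11.67 in⁴
Effective length L_e = K·L = 2 × 132 = 264.0 in
P_cr = π²EI / L_e² = π² × 22000×10³ × 11.67 / 264.0² = 3.636×10^4 lb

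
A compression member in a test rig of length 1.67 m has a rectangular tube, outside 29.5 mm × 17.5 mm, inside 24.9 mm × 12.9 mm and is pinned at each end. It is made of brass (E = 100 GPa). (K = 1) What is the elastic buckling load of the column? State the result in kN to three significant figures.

Weak-axis I_min = (h_o·b_o³ − h_i·b_i³)/12 with b_o = 17.5, b_i = 12.90 mm (shorter outer/inner sides).
I_min = (29.5×17.5³ − 24.90×12.90³)/12 = 8.721×10^3 mm⁴
I = 8.721×10^3 mm⁴ = 8.721×10^-9 m⁴
Effective length L_e = K·L = 1 × 1.67 = 1.670 m
P_cr = π²EI / L_e² = π² × 100×10⁹ × 8.721×10^-9 / 1.670² = 3.086×10^3 N

P_cr ≈ 3.09 kN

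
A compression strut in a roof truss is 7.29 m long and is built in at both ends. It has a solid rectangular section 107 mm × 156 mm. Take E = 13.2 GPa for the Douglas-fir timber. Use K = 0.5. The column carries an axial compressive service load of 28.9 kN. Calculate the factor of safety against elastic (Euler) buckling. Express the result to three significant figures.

Buckling occurs about the weak axis: I_min = h·b³/12 with b = 107 mm (the shorter side).
I_min = 156×107³/12 = 1.593×10^7 mm⁴
I = 1.593×10^7 mm⁴ = 1.593×10^-5 m⁴
Effective length L_e = K·L = 0.5 × 7.29 = 3.645 m
P_cr = π²EI / L_e² = π² × 13.2×10⁹ × 1.593×10^-5 / 3.645² = 1.562×10^5 N
Factor of safety n = P_cr / P = 156.16 / 28.9 = 5.40

n ≈ 5.40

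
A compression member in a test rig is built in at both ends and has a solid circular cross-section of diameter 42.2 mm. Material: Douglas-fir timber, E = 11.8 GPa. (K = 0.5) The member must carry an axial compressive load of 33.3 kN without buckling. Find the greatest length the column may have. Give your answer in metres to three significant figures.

L_max ≈ 1.48 m

I = πd⁴/64 = π×42.2⁴/64 = 1.557×10^5 mm⁴
I = 1.557×10^-7 m⁴
At the buckling limit P_cr = P = 3.330×10^4 N
From P_cr = π²EI/(K·L)²:  L = (1/K)·√(π²EI/P_cr) = (1/0.5)·√(π²×1.18×10^10×1.557×10^-7/3.330×10^4)
L = 1.48 m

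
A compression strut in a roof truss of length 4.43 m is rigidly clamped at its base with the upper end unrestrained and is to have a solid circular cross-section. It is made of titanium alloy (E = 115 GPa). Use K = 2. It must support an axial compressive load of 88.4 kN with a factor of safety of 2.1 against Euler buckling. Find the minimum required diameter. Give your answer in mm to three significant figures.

d ≈ 127 mm

Required P_cr = n·P = 2.1 × 88.4 = 185.6 kN
L_e = K·L = 2 × 4.43 = 8.860 m
Required I = P_cr·L_e²/(π²E) = 1.856×10^5 × 8.860² / (π² × 1.15×10^11) = 1.284×10^-5 m⁴
I_req = 1.284×10^7 mm⁴
Solid circle: I = πd⁴/64  ⇒  d = (64I/π)^(1/4) = (64×1.284×10^7/π)^(1/4) = 127 mm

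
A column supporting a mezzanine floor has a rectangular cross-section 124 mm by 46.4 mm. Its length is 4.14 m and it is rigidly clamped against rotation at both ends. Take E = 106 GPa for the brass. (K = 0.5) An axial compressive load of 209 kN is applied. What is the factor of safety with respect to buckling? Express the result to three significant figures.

Buckling occurs about the weak axis: I_min = h·b³/12 with b = 46.4 mm (the shorter side).
I_min = 124×46.4³/12 = 1.032×10^6 mm⁴
I = 1.032×10^6 mm⁴ = 1.032×10^-6 m⁴
Effective length L_e = K·L = 0.5 × 4.14 = 2.070 m
P_cr = π²EI / L_e² = π² × 106×10⁹ × 1.032×10^-6 / 2.070² = 2.520×10^5 N
Factor of safety n = P_cr / P = 252.03 / 209 = 1.21

n ≈ 1.21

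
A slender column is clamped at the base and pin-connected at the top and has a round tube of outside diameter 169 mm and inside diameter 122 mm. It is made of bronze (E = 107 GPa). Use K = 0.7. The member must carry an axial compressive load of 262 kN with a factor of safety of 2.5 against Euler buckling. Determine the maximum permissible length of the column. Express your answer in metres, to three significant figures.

d_o = 169 mm, d_i = 122 mm
I = π(d_o⁴ − d_i⁴)/64 = π(169⁴ − 122.0⁴)/64 = 2.917×10^7 mm⁴
I = 2.917×10^-5 m⁴
Required critical load P_cr = n·P = 2.5 × 262 = 655.0 kN = 6.550×10^5 N
From P_cr = π²EI/(K·L)²:  L = (1/K)·√(π²EI/P_cr) = (1/0.7)·√(π²×1.07×10^11×2.917×10^-5/6.550×10^5)
L = 9.80 m

L_max ≈ 9.80 m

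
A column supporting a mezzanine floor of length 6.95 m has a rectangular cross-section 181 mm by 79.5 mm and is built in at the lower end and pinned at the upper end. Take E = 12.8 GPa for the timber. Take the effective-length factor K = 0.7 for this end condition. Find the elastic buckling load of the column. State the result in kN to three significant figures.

P_cr ≈ 40.5 kN

Buckling occurs about the weak axis: I_min = h·b³/12 with b = 79.5 mm (the shorter side).
I_min = 181×79.5³/12 = 7.579×10^6 mm⁴
I = 7.579×10^6 mm⁴ = 7.579×10^-6 m⁴
Effective length L_e = K·L = 0.7 × 6.95 = 4.865 m
P_cr = π²EI / L_e² = π² × 12.8×10⁹ × 7.579×10^-6 / 4.865² = 4.045×10^4 N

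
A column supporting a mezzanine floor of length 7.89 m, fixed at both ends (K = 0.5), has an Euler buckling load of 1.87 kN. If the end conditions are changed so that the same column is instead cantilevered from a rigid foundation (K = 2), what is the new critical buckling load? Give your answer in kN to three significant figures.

P_cr ∝ 1/K², so P_cr,new = P_cr,old × (K_old/K_new)² = 1.87 × (0.5/2)²
= 1.87 × 0.06250 = 0.117 kN

P_cr ≈ 0.117 kN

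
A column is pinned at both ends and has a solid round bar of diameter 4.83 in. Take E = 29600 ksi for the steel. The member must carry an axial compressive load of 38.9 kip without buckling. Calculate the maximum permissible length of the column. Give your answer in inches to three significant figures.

I = πd⁴/64 = π×4.83⁴/64 = 26.72 in⁴
At the buckling limit P_cr = P = 3.890×10^4 lb
From P_cr = π²EI/(K·L)²:  L = (1/K)·√(π²EI/P_cr) = (1/1)·√(π²×2.96×10^7×26.72/3.890×10^4)
L = 448 in

L_max ≈ 448 in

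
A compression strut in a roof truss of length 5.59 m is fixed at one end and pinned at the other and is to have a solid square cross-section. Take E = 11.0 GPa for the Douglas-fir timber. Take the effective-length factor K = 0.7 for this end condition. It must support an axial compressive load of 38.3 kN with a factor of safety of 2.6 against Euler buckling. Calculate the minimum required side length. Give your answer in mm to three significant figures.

a ≈ 114 mm

Required P_cr = n·P = 2.6 × 38.3 = 99.58 kN
L_e = K·L = 0.7 × 5.59 = 3.913 m
Required I = P_cr·L_e²/(π²E) = 9.958×10^4 × 3.913² / (π² × 1.10×10^10) = 1.404×10^-5 m⁴
I_req = 1.404×10^7 mm⁴
Solid square: I = a⁴/12  ⇒  a = (12I)^(1/4) = (12×1.404×10^7)^(1/4) = 114 mm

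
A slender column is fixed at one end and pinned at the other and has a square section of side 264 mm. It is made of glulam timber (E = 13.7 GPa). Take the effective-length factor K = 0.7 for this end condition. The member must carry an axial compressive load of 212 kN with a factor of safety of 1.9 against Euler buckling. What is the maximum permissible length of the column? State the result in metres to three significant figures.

I = a⁴/12 = 264⁴/12 = 4.048×10^8 mm⁴
I = 4.048×10^-4 m⁴
Required critical load P_cr = n·P = 1.9 × 212 = 402.8 kN = 4.028×10^5 N
From P_cr = π²EI/(K·L)²:  L = (1/K)·√(π²EI/P_cr) = (1/0.7)·√(π²×1.37×10^10×4.048×10^-4/4.028×10^5)
L = 16.7 m

L_max ≈ 16.7 m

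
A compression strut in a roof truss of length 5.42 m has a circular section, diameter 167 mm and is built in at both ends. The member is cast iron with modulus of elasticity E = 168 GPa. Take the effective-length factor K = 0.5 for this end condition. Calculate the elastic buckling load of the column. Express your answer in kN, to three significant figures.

I = πd⁴/64 = π×167⁴/64 = 3.818×10^7 mm⁴
I = 3.818×10^7 mm⁴ = 3.818×10^-5 m⁴
Effective length L_e = K·L = 0.5 × 5.42 = 2.710 m
P_cr = π²EI / L_e² = π² × 168×10⁹ × 3.818×10^-5 / 2.710² = 8.620×10^6 N

P_cr ≈ 8620 kN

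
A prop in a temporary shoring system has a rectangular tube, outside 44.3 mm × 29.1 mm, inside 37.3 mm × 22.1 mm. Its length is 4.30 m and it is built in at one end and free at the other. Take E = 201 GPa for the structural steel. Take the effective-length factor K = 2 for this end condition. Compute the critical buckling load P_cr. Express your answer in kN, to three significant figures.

Weak-axis I_min = (h_o·b_o³ − h_i·b_i³)/12 with b_o = 29.1, b_i = 22.10 mm (shorter outer/inner sides).
I_min = (44.3×29.1³ − 37.30×22.10³)/12 = 5.742×10^4 mm⁴
I = 5.742×10^4 mm⁴ = 5.742×10^-8 m⁴
Effective length L_e = K·L = 2 × 4.30 = 8.600 m
P_cr = π²EI / L_e² = π² × 201×10⁹ × 5.742×10^-8 / 8.600² = 1.540×10^3 N

P_cr ≈ 1.54 kN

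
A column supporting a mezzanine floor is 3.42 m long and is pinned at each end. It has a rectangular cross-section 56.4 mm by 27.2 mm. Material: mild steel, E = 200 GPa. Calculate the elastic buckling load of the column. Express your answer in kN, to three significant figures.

P_cr ≈ 16.0 kN

Buckling occurs about the weak axis: I_min = h·b³/12 with b = 27.2 mm (the shorter side).
I_min = 56.4×27.2³/12 = 9.458×10^4 mm⁴
I = 9.458×10^4 mm⁴ = 9.458×10^-8 m⁴
Effective length L_e = K·L = 1 × 3.42 = 3.420 m
P_cr = π²EI / L_e² = π² × 200×10⁹ × 9.458×10^-8 / 3.420² = 1.596×10^4 N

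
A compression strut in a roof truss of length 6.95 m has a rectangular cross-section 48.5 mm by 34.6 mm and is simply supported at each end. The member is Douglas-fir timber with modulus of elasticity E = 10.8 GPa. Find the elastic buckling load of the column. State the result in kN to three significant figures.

P_cr ≈ 0.369 kN

Buckling occurs about the weak axis: I_min = h·b³/12 with b = 34.6 mm (the shorter side).
I_min = 48.5×34.6³/12 = 1.674×10^5 mm⁴
I = 1.674×10^5 mm⁴ = 1.674×10^-7 m⁴
Effective length L_e = K·L = 1 × 6.95 = 6.950 m
P_cr = π²EI / L_e² = π² × 10.8×10⁹ × 1.674×10^-7 / 6.950² = 369.4 N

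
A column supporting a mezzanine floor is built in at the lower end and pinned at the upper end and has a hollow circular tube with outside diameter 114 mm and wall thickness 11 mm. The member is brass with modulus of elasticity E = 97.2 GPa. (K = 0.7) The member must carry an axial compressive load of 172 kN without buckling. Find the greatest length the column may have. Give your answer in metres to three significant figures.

L_max ≈ 7.37 m

Inner diameter d_i = 114 − 2×11 = 92.00 mm
I = π(d_o⁴ − d_i⁴)/64 = π(114⁴ − 92.00⁴)/64 = 4.774×10^6 mm⁴
I = 4.774×10^-6 m⁴
At the buckling limit P_cr = P = 1.720×10^5 N
From P_cr = π²EI/(K·L)²:  L = (1/K)·√(π²EI/P_cr) = (1/0.7)·√(π²×9.72×10^10×4.774×10^-6/1.720×10^5)
L = 7.37 m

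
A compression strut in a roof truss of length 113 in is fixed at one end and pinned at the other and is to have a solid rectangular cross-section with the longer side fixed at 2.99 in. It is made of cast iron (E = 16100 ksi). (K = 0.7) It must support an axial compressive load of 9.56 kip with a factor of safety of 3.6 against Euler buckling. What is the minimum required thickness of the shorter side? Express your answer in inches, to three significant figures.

b ≈ 1.76 in

Required P_cr = n·P = 3.6 × 9.56 = 34.42 kip
L_e = K·L = 0.7 × 113 = 79.10 in
Required I = P_cr·L_e²/(π²E) = 3.442×10^4 × 79.10² / (π² × 1.61×10^7) = 1.355 in⁴
Rectangle, weak axis: I_min = h·b³/12 with h = 2.99 in fixed  ⇒  b = (12I/h)^(1/3) = 1.76 in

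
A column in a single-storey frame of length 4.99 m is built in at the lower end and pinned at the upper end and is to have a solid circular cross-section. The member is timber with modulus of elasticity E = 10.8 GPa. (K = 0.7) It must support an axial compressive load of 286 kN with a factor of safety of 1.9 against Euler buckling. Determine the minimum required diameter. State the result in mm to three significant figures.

d ≈ 189 mm

Required P_cr = n·P = 1.9 × 286 = 543.4 kN
L_e = K·L = 0.7 × 4.99 = 3.493 m
Required I = P_cr·L_e²/(π²E) = 5.434×10^5 × 3.493² / (π² × 1.08×10^10) = 6.220×10^-5 m⁴
I_req = 6.220×10^7 mm⁴
Solid circle: I = πd⁴/64  ⇒  d = (64I/π)^(1/4) = (64×6.220×10^7/π)^(1/4) = 189 mm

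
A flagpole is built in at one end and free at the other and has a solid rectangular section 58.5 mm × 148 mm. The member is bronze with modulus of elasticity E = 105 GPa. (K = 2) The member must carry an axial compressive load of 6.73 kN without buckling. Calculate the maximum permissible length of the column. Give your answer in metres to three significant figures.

Buckling occurs about the weak axis: I_min = h·b³/12 with b = 58.5 mm (the shorter side).
I_min = 148×58.5³/12 = 2.469×10^6 mm⁴
I = 2.469×10^-6 m⁴
At the buckling limit P_cr = P = 6.730×10^3 N
From P_cr = π²EI/(K·L)²:  L = (1/K)·√(π²EI/P_cr) = (1/2)·√(π²×1.05×10^11×2.469×10^-6/6.730×10^3)
L = 9.75 m

L_max ≈ 9.75 m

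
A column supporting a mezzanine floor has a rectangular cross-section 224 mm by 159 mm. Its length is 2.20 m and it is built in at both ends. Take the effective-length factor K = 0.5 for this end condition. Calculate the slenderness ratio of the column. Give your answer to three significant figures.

For a rectangle r_min = b/√12 = 159/√12 = 45.90 mm
L_e = K·L = 0.5 × 2.20 m = 1.100 m = 1100.0 mm
λ = L_e / r_min = 1100.0 / 45.90 = 24.0

λ ≈ 24.0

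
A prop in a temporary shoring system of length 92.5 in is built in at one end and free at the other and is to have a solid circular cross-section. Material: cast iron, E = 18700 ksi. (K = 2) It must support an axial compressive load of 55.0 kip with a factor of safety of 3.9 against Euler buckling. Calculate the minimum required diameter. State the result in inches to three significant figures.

d ≈ 5.34 in

Required P_cr = n·P = 3.9 × 55.0 = 214.5 kip
L_e = K·L = 2 × 92.5 = 185.0 in
Required I = P_cr·L_e²/(π²E) = 2.145×10^5 × 185.0² / (π² × 1.87×10^7) = 39.78 in⁴
Solid circle: I = πd⁴/64  ⇒  d = (64I/π)^(1/4) = (64×39.78/π)^(1/4) = 5.34 in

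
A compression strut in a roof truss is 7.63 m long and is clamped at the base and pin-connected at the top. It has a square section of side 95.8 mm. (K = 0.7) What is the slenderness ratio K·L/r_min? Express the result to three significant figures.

λ ≈ 193

I = a⁴/12 = 95.8⁴/12 = 7.019×10^6 mm⁴
A = 9.178×10^3 mm²;  r_min = √(I/A) = √(7.019×10^6/9.178×10^3) = 27.66 mm
L_e = K·L = 0.7 × 7.63 m = 5.341 m = 5341.0 mm
λ = L_e / r_min = 5341.0 / 27.66 = 193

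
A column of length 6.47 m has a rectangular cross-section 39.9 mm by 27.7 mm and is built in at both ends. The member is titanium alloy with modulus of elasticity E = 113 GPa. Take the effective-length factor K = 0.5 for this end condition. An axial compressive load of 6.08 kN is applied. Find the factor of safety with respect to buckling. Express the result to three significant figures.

n ≈ 1.24

Buckling occurs about the weak axis: I_min = h·b³/12 with b = 27.7 mm (the shorter side).
I_min = 39.9×27.7³/12 = 7.067×10^4 mm⁴
I = 7.067×10^4 mm⁴ = 7.067×10^-8 m⁴
Effective length L_e = K·L = 0.5 × 6.47 = 3.235 m
P_cr = π²EI / L_e² = π² × 113×10⁹ × 7.067×10^-8 / 3.235² = 7.531×10^3 N
Factor of safety n = P_cr / P = 7.5311 / 6.08 = 1.24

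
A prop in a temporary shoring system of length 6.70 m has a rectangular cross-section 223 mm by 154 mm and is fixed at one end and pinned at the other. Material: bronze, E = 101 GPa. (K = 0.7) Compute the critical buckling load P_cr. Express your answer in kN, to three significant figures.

Buckling occurs about the weak axis: I_min = h·b³/12 with b = 154 mm (the shorter side).
I_min = 223×154³/12 = 6.787×10^7 mm⁴
I = 6.787×10^7 mm⁴ = 6.787×10^-5 m⁴
Effective length L_e = K·L = 0.7 × 6.70 = 4.690 m
P_cr = π²EI / L_e² = π² × 101×10⁹ × 6.787×10^-5 / 4.690² = 3.076×10^6 N

P_cr ≈ 3080 kN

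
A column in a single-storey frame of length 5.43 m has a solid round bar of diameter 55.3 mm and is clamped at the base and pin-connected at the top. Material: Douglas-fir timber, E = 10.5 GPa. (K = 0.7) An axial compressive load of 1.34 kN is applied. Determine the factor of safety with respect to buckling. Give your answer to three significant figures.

n ≈ 2.46

I = πd⁴/64 = π×55.3⁴/64 = 4.591×10^5 mm⁴
I = 4.591×10^5 mm⁴ = 4.591×10^-7 m⁴
Effective length L_e = K·L = 0.7 × 5.43 = 3.801 m
P_cr = π²EI / L_e² = π² × 10.5×10⁹ × 4.591×10^-7 / 3.801² = 3.293×10^3 N
Factor of safety n = P_cr / P = 3.2928 / 1.34 = 2.46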